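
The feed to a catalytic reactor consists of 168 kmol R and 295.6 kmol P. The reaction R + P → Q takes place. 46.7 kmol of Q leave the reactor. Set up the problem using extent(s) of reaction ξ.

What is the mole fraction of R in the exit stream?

For Q: n = n₀ + 1ξ → 46.7 = 0 + 1ξ, giving ξ = 46.7 kmol.
Outlet amounts (n = n₀ + ν ξ):
  R: 168 − 1(46.7) = 121.3
  P: 295.6 − 1(46.7) = 248.9
  Q: 0 + 1(46.7) = 46.7
Total out = 416.9 kmol; y_R = 121.3 / 416.9 = 0.291.

0.291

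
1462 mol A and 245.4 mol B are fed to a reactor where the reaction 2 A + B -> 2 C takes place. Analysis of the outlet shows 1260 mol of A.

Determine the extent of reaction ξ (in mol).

For A: n = n₀ − 2ξ → 1260 = 1462 − 2ξ, giving ξ = 101 mol.
Outlet amounts (n = n₀ + ν ξ):
  A: 1462 − 2(101) = 1260
  B: 245.4 − 1(101) = 144.4
  C: 0 + 2(101) = 202

ξ = 101 mol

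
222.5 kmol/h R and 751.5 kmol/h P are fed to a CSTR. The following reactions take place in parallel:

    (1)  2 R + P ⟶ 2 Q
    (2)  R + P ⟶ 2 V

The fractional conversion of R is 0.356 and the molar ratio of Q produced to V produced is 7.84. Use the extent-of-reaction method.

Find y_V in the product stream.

0.0101

Conversion of R: R consumed = 0.356 × 222.5 = 79.21 kmol/h = 2ξ₁ + 1ξ₂.
Selectivity: 2ξ₁ / (2ξ₂) = 7.84 → ξ₁ = 7.84 ξ₂.
Substitute: (2·7.84 + 1) ξ₂ = 79.21 → ξ₂ = 4.749 kmol/h, ξ₁ = 37.23 kmol/h.
Outlet amounts (n = n₀ + Σ ν·ξ):
  R: 222.5 − 2(37.23) − 1(4.749) = 143.3
  P: 751.5 − 1(37.23) − 1(4.749) = 709.5
  Q: 0 + 2(37.23) = 74.46
  V: 0 + 2(4.749) = 9.498
Total out = 936.8 kmol/h; y_V = 9.498 / 936.8 = 0.01014.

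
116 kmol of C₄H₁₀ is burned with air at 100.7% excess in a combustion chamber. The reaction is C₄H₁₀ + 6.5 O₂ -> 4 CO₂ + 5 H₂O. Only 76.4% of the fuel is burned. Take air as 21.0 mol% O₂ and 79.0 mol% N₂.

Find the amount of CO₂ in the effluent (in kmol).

354 kmol

Stoichiometric O₂ = 6.5 × 116 = 754 kmol; O₂ fed = 754 × 2.007 = 1513 kmol.
N₂ fed = 1513 × 79/21 = 5693 kmol.
Fuel reacted = 0.764 × 116 → ξ = 88.62 kmol.
Outlet (n = n₀ + ν ξ):
  C₄H₁₀: 116 − 1(88.62) = 27.38
  O₂: 1513 − 6.5(88.62) = 937.2
  N₂: 5693 (inert)
  CO₂: 0 + 4(88.62) = 354.5
  H₂O: 0 + 5(88.62) = 443.1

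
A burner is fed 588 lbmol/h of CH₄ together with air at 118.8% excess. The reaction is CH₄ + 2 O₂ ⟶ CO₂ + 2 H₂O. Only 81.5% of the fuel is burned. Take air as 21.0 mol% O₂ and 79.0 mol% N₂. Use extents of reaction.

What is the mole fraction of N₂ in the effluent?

Stoichiometric O₂ = 2 × 588 = 1176 lbmol/h; O₂ fed = 1176 × 2.188 = 2573 lbmol/h.
N₂ fed = 2573 × 79/21 = 9680 lbmol/h.
Fuel reacted = 0.815 × 588 → ξ = 479.2 lbmol/h.
Outlet (n = n₀ + ν ξ):
  CH₄: 588 − 1(479.2) = 108.8
  O₂: 2573 − 2(479.2) = 1615
  N₂: 9680 (inert)
  CO₂: 0 + 1(479.2) = 479.2
  H₂O: 0 + 2(479.2) = 958.4
Total out = 12840 lbmol/h; y_N₂ = 9680 / 12840 = 0.7538.

0.754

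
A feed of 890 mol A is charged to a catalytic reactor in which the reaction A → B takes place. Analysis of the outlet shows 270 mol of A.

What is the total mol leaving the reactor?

890 mol

For A: n = n₀ − 1ξ → 270 = 890 − 1ξ, giving ξ = 620 mol.
Outlet amounts (n = n₀ + ν ξ):
  A: 890 − 1(620) = 270
  B: 0 + 1(620) = 620
Total out = 270 + 620 = 890 mol.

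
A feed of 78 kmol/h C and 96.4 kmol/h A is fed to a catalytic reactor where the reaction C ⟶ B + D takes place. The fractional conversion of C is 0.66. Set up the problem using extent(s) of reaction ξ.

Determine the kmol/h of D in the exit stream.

C reacted = 0.66 × 78 = 51.48 kmol/h; ν_C = −1, so ξ = 51.48/1 = 51.48 kmol/h.
Outlet amounts (n = n₀ + ν ξ):
  C: 78 − 1(51.48) = 26.52
  B: 0 + 1(51.48) = 51.48
  D: 0 + 1(51.48) = 51.48
  A: 96.4 (inert)

51.5 kmol/h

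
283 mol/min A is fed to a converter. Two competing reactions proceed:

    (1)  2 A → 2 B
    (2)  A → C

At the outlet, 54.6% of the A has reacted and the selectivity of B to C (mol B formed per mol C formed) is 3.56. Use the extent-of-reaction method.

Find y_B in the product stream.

Conversion of A: A consumed = 0.546 × 283 = 154.5 mol/min = 2ξ₁ + 1ξ₂.
Selectivity: 2ξ₁ / (1ξ₂) = 3.56 → ξ₁ = 1.78 ξ₂.
Substitute: (2·1.78 + 1) ξ₂ = 154.5 → ξ₂ = 33.89 mol/min, ξ₁ = 60.32 mol/min.
Outlet amounts (n = n₀ + Σ ν·ξ):
  A: 283 − 2(60.32) − 1(33.89) = 128.5
  B: 0 + 2(60.32) = 120.6
  C: 0 + 1(33.89) = 33.89
Total out = 283 mol/min; y_B = 120.6 / 283 = 0.4263.

0.426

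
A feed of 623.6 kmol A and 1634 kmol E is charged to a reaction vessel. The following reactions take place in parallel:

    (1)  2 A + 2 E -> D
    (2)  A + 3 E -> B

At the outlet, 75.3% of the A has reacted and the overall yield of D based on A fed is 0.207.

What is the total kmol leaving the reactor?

Yield of D: 1ξ₁ / 623.6 = 0.207 → ξ₁ = 129.1 kmol.
Conversion of A: 2ξ₁ + 1ξ₂ = 0.753 × 623.6 = 469.6 → ξ₂ = 211.4 kmol.
Outlet amounts (n = n₀ + Σ ν·ξ):
  A: 623.6 − 2(129.1) − 1(211.4) = 154
  E: 1634 − 2(129.1) − 3(211.4) = 741.6
  D: 0 + 1(129.1) = 129.1
  B: 0 + 1(211.4) = 211.4
Total out = 154 + 741.6 + 129.1 + 211.4 = 1236 kmol.

1240 kmol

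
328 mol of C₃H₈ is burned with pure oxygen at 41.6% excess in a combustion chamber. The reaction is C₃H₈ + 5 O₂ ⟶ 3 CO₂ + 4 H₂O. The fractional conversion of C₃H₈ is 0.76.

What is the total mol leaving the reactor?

Stoichiometric O₂ = 5 × 328 = 1640 mol; O₂ fed = 1640 × 1.416 = 2322 mol.
Fuel reacted = 0.76 × 328 → ξ = 249.3 mol.
Outlet (n = n₀ + ν ξ):
  C₃H₈: 328 − 1(249.3) = 78.72
  O₂: 2322 − 5(249.3) = 1076
  CO₂: 0 + 3(249.3) = 747.8
  H₂O: 0 + 4(249.3) = 997.1
Total out = 78.72 + 1076 + 747.8 + 997.1 = 2900 mol.

2900 mol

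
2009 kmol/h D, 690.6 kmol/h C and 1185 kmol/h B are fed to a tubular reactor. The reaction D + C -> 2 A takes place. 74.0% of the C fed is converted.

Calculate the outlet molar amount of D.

C reacted = 0.74 × 690.6 = 511 kmol/h; ν_C = −1, so ξ = 511/1 = 511 kmol/h.
Outlet amounts (n = n₀ + ν ξ):
  D: 2009 − 1(511) = 1498
  C: 690.6 − 1(511) = 179.6
  A: 0 + 2(511) = 1022
  B: 1185 (inert)

1500 kmol/h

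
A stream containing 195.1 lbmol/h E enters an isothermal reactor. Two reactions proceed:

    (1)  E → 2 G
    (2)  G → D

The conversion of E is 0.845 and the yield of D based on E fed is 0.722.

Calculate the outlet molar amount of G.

Conversion of E: E consumed = 1ξ₁ = 0.845 × 195.1 → ξ₁ = 164.9 lbmol/h.
Yield of D: 1ξ₂ / 195.1 = 0.722 → ξ₂ = 140.9 lbmol/h.
Outlet amounts (n = n₀ + Σ ν·ξ):
  E: 195.1 − 1(164.9) = 30.24
  G: 0 + 2(164.9) − 1(140.9) = 188.9
  D: 0 + 1(140.9) = 140.9

189 lbmol/h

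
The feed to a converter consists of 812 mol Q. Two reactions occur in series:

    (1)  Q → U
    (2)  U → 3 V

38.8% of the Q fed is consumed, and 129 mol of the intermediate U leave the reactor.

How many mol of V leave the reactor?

558 mol

Conversion of Q: Q consumed = 1ξ₁ = 0.388 × 812 → ξ₁ = 315.1 mol.
U balance: n_U = 0 + 1ξ₁ − 1ξ₂ = 129 → ξ₂ = (1·315.1 − 129)/1 = 186.1 mol.
Outlet amounts (n = n₀ + Σ ν·ξ):
  Q: 812 − 1(315.1) = 496.9
  U: 0 + 1(315.1) − 1(186.1) = 129
  V: 0 + 3(186.1) = 558.2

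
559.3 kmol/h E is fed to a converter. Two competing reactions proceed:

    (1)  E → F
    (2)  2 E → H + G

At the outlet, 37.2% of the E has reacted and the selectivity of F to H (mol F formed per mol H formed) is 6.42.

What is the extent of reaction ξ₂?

Conversion of E: E consumed = 0.372 × 559.3 = 208.1 kmol/h = 1ξ₁ + 2ξ₂.
Selectivity: 1ξ₁ / (1ξ₂) = 6.42 → ξ₁ = 6.42 ξ₂.
Substitute: (1·6.42 + 2) ξ₂ = 208.1 → ξ₂ = 24.71 kmol/h, ξ₁ = 158.6 kmol/h.
Outlet amounts (n = n₀ + Σ ν·ξ):
  E: 559.3 − 1(158.6) − 2(24.71) = 351.2
  F: 0 + 1(158.6) = 158.6
  H: 0 + 1(24.71) = 24.71
  G: 0 + 1(24.71) = 24.71

ξ₂ = 24.7 kmol/h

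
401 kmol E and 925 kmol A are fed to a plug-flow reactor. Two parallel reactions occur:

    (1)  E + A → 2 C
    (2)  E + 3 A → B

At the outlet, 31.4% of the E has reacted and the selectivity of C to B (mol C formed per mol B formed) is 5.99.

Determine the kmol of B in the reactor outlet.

Conversion of E: E consumed = 0.314 × 401 = 125.9 kmol = 1ξ₁ + 1ξ₂.
Selectivity: 2ξ₁ / (1ξ₂) = 5.99 → ξ₁ = 2.995 ξ₂.
Substitute: (1·2.995 + 1) ξ₂ = 125.9 → ξ₂ = 31.52 kmol, ξ₁ = 94.4 kmol.
Outlet amounts (n = n₀ + Σ ν·ξ):
  E: 401 − 1(94.4) − 1(31.52) = 275.1
  A: 925 − 1(94.4) − 3(31.52) = 736.1
  C: 0 + 2(94.4) = 188.8
  B: 0 + 1(31.52) = 31.52

31.5 kmol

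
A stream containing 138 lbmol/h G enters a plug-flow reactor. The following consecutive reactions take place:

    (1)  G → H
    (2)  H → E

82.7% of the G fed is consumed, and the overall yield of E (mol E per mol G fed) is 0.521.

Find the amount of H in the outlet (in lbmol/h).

Conversion of G: G consumed = 1ξ₁ = 0.827 × 138 → ξ₁ = 114.1 lbmol/h.
Yield of E: 1ξ₂ / 138 = 0.521 → ξ₂ = 71.9 lbmol/h.
Outlet amounts (n = n₀ + Σ ν·ξ):
  G: 138 − 1(114.1) = 23.87
  H: 0 + 1(114.1) − 1(71.9) = 42.23
  E: 0 + 1(71.9) = 71.9

42.2 lbmol/h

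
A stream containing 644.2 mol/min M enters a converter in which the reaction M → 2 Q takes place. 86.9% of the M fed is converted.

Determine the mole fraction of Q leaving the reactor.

M reacted = 0.869 × 644.2 = 559.8 mol/min; ν_M = −1, so ξ = 559.8/1 = 559.8 mol/min.
Outlet amounts (n = n₀ + ν ξ):
  M: 644.2 − 1(559.8) = 84.39
  Q: 0 + 2(559.8) = 1120
Total out = 1204 mol/min; y_Q = 1120 / 1204 = 0.9299.

0.93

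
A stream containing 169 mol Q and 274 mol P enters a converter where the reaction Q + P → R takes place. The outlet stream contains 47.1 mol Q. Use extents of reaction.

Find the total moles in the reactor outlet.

321 mol

For Q: n = n₀ − 1ξ → 47.1 = 169 − 1ξ, giving ξ = 121.9 mol.
Outlet amounts (n = n₀ + ν ξ):
  Q: 169 − 1(121.9) = 47.1
  P: 274 − 1(121.9) = 152.1
  R: 0 + 1(121.9) = 121.9
Total out = 47.1 + 152.1 + 121.9 = 321.1 mol.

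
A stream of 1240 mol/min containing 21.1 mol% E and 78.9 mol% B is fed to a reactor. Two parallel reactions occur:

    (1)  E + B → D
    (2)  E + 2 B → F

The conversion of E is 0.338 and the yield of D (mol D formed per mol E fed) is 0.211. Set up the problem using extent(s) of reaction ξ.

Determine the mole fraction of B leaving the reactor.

Yield of D: 1ξ₁ / 261.6 = 0.211 → ξ₁ = 55.21 mol/min.
Conversion of E: 1ξ₁ + 1ξ₂ = 0.338 × 261.6 = 88.43 → ξ₂ = 33.23 mol/min.
Outlet amounts (n = n₀ + Σ ν·ξ):
  E: 261.6 − 1(55.21) − 1(33.23) = 173.2
  B: 978.4 − 1(55.21) − 2(33.23) = 856.7
  D: 0 + 1(55.21) = 55.21
  F: 0 + 1(33.23) = 33.23
Total out = 1118 mol/min; y_B = 856.7 / 1118 = 0.766.

0.766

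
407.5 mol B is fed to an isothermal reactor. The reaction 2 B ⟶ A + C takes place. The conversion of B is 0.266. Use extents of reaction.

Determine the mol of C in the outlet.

54.2 mol

B reacted = 0.266 × 407.5 = 108.4 mol; ν_B = −2, so ξ = 108.4/2 = 54.2 mol.
Outlet amounts (n = n₀ + ν ξ):
  B: 407.5 − 2(54.2) = 299.1
  A: 0 + 1(54.2) = 54.2
  C: 0 + 1(54.2) = 54.2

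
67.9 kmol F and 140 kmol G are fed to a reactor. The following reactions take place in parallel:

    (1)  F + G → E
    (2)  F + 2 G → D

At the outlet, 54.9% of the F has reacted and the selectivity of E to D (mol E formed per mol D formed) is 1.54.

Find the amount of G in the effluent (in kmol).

88 kmol

Conversion of F: F consumed = 0.549 × 67.9 = 37.28 kmol = 1ξ₁ + 1ξ₂.
Selectivity: 1ξ₁ / (1ξ₂) = 1.54 → ξ₁ = 1.54 ξ₂.
Substitute: (1·1.54 + 1) ξ₂ = 37.28 → ξ₂ = 14.68 kmol, ξ₁ = 22.6 kmol.
Outlet amounts (n = n₀ + Σ ν·ξ):
  F: 67.9 − 1(22.6) − 1(14.68) = 30.62
  G: 140 − 1(22.6) − 2(14.68) = 88.05
  E: 0 + 1(22.6) = 22.6
  D: 0 + 1(14.68) = 14.68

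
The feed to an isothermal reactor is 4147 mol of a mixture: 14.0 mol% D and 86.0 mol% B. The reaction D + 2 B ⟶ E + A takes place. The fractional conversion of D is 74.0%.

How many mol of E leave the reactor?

D reacted = 0.74 × 580.6 = 429.6 mol; ν_D = −1, so ξ = 429.6/1 = 429.6 mol.
Outlet amounts (n = n₀ + ν ξ):
  D: 580.6 − 1(429.6) = 151
  B: 3566 − 2(429.6) = 2707
  E: 0 + 1(429.6) = 429.6
  A: 0 + 1(429.6) = 429.6

430 mol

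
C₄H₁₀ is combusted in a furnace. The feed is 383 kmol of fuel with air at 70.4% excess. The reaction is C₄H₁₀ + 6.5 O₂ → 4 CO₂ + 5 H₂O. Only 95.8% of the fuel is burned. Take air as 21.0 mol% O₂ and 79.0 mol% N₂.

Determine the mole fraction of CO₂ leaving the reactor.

0.0694

Stoichiometric O₂ = 6.5 × 383 = 2490 kmol; O₂ fed = 2490 × 1.704 = 4242 kmol.
N₂ fed = 4242 × 79/21 = 15960 kmol.
Fuel reacted = 0.958 × 383 → ξ = 366.9 kmol.
Outlet (n = n₀ + ν ξ):
  C₄H₁₀: 383 − 1(366.9) = 16.09
  O₂: 4242 − 6.5(366.9) = 1857
  N₂: 15960 (inert)
  CO₂: 0 + 4(366.9) = 1468
  H₂O: 0 + 5(366.9) = 1835
Total out = 21130 kmol; y_CO₂ = 1468 / 21130 = 0.06945.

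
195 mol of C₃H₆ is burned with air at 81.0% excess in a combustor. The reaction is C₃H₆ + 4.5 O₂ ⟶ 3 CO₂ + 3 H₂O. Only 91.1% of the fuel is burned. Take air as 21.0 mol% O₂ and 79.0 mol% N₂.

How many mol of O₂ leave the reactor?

Stoichiometric O₂ = 4.5 × 195 = 877.5 mol; O₂ fed = 877.5 × 1.810 = 1588 mol.
N₂ fed = 1588 × 79/21 = 5975 mol.
Fuel reacted = 0.911 × 195 → ξ = 177.6 mol.
Outlet (n = n₀ + ν ξ):
  C₃H₆: 195 − 1(177.6) = 17.35
  O₂: 1588 − 4.5(177.6) = 788.9
  N₂: 5975 (inert)
  CO₂: 0 + 3(177.6) = 532.9
  H₂O: 0 + 3(177.6) = 532.9

789 mol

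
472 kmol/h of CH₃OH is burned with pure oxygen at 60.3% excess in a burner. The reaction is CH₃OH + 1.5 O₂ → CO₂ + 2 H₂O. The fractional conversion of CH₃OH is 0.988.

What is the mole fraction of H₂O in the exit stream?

Stoichiometric O₂ = 1.5 × 472 = 708 kmol/h; O₂ fed = 708 × 1.603 = 1135 kmol/h.
Fuel reacted = 0.988 × 472 → ξ = 466.3 kmol/h.
Outlet (n = n₀ + ν ξ):
  CH₃OH: 472 − 1(466.3) = 5.664
  O₂: 1135 − 1.5(466.3) = 435.4
  CO₂: 0 + 1(466.3) = 466.3
  H₂O: 0 + 2(466.3) = 932.7
Total out = 1840 kmol/h; y_H₂O = 932.7 / 1840 = 0.5069.

0.507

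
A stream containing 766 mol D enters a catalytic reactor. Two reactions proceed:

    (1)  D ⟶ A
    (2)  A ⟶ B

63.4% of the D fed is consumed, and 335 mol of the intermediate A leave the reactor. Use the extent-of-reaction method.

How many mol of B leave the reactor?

151 mol

Conversion of D: D consumed = 1ξ₁ = 0.634 × 766 → ξ₁ = 485.6 mol.
A balance: n_A = 0 + 1ξ₁ − 1ξ₂ = 335 → ξ₂ = (1·485.6 − 335)/1 = 150.6 mol.
Outlet amounts (n = n₀ + Σ ν·ξ):
  D: 766 − 1(485.6) = 280.4
  A: 0 + 1(485.6) − 1(150.6) = 335
  B: 0 + 1(150.6) = 150.6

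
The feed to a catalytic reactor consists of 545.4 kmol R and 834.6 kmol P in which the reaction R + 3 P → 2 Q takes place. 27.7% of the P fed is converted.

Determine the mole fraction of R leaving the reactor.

P reacted = 0.277 × 834.6 = 231.2 kmol; ν_P = −3, so ξ = 231.2/3 = 77.06 kmol.
Outlet amounts (n = n₀ + ν ξ):
  R: 545.4 − 1(77.06) = 468.3
  P: 834.6 − 3(77.06) = 603.4
  Q: 0 + 2(77.06) = 154.1
Total out = 1226 kmol; y_R = 468.3 / 1226 = 0.382.

0.382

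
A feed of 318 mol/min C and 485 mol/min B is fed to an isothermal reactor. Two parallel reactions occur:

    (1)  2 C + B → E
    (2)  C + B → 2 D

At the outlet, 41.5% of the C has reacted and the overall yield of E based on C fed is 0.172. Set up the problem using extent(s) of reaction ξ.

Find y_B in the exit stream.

Yield of E: 1ξ₁ / 318 = 0.172 → ξ₁ = 54.7 mol/min.
Conversion of C: 2ξ₁ + 1ξ₂ = 0.415 × 318 = 132 → ξ₂ = 22.58 mol/min.
Outlet amounts (n = n₀ + Σ ν·ξ):
  C: 318 − 2(54.7) − 1(22.58) = 186
  B: 485 − 1(54.7) − 1(22.58) = 407.7
  E: 0 + 1(54.7) = 54.7
  D: 0 + 2(22.58) = 45.16
Total out = 693.6 mol/min; y_B = 407.7 / 693.6 = 0.5878.

0.588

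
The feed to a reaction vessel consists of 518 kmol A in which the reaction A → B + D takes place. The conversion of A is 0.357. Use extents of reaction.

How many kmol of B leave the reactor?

185 kmol

A reacted = 0.357 × 518 = 184.9 kmol; ν_A = −1, so ξ = 184.9/1 = 184.9 kmol.
Outlet amounts (n = n₀ + ν ξ):
  A: 518 − 1(184.9) = 333.1
  B: 0 + 1(184.9) = 184.9
  D: 0 + 1(184.9) = 184.9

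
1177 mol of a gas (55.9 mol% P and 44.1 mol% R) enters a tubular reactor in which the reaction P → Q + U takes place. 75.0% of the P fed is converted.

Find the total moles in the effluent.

1670 mol

P reacted = 0.75 × 657.9 = 493.5 mol; ν_P = −1, so ξ = 493.5/1 = 493.5 mol.
Outlet amounts (n = n₀ + ν ξ):
  P: 657.9 − 1(493.5) = 164.5
  Q: 0 + 1(493.5) = 493.5
  U: 0 + 1(493.5) = 493.5
  R: 519.1 (inert)
Total out = 164.5 + 493.5 + 493.5 + 519.1 = 1670 mol.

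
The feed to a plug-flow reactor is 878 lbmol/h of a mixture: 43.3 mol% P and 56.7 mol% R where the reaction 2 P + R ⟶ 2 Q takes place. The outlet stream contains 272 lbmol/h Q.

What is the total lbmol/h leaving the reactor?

742 lbmol/h

For Q: n = n₀ + 2ξ → 272 = 0 + 2ξ, giving ξ = 136 lbmol/h.
Outlet amounts (n = n₀ + ν ξ):
  P: 380.2 − 2(136) = 108.2
  R: 497.8 − 1(136) = 361.8
  Q: 0 + 2(136) = 272
Total out = 108.2 + 361.8 + 272 = 742 lbmol/h.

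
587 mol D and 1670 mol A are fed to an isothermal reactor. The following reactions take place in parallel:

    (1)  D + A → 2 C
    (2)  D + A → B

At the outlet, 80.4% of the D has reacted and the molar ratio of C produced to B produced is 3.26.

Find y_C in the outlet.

0.282

Conversion of D: D consumed = 0.804 × 587 = 471.9 mol = 1ξ₁ + 1ξ₂.
Selectivity: 2ξ₁ / (1ξ₂) = 3.26 → ξ₁ = 1.63 ξ₂.
Substitute: (1·1.63 + 1) ξ₂ = 471.9 → ξ₂ = 179.4 mol, ξ₁ = 292.5 mol.
Outlet amounts (n = n₀ + Σ ν·ξ):
  D: 587 − 1(292.5) − 1(179.4) = 115.1
  A: 1670 − 1(292.5) − 1(179.4) = 1198
  C: 0 + 2(292.5) = 585
  B: 0 + 1(179.4) = 179.4
Total out = 2078 mol; y_C = 585 / 2078 = 0.2816.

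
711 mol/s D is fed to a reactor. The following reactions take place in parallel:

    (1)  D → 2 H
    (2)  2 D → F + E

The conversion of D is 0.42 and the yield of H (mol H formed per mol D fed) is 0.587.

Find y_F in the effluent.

Yield of H: 2ξ₁ / 711 = 0.587 → ξ₁ = 208.7 mol/s.
Conversion of D: 1ξ₁ + 2ξ₂ = 0.42 × 711 = 298.6 → ξ₂ = 44.97 mol/s.
Outlet amounts (n = n₀ + Σ ν·ξ):
  D: 711 − 1(208.7) − 2(44.97) = 412.4
  H: 0 + 2(208.7) = 417.4
  F: 0 + 1(44.97) = 44.97
  E: 0 + 1(44.97) = 44.97
Total out = 919.7 mol/s; y_F = 44.97 / 919.7 = 0.0489.

0.0489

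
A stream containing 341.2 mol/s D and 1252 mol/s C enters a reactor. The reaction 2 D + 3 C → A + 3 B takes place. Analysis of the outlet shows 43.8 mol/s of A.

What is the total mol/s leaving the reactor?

1550 mol/s

For A: n = n₀ + 1ξ → 43.8 = 0 + 1ξ, giving ξ = 43.8 mol/s.
Outlet amounts (n = n₀ + ν ξ):
  D: 341.2 − 2(43.8) = 253.6
  C: 1252 − 3(43.8) = 1121
  A: 0 + 1(43.8) = 43.8
  B: 0 + 3(43.8) = 131.4
Total out = 253.6 + 1121 + 43.8 + 131.4 = 1549 mol/s.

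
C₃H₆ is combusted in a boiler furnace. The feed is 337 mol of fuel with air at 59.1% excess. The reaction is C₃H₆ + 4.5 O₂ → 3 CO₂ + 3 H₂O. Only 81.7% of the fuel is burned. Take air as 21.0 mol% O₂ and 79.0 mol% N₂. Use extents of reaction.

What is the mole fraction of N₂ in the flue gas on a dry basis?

0.815

Stoichiometric O₂ = 4.5 × 337 = 1516 mol; O₂ fed = 1516 × 1.591 = 2413 mol.
N₂ fed = 2413 × 79/21 = 9077 mol.
Fuel reacted = 0.817 × 337 → ξ = 275.3 mol.
Outlet (n = n₀ + ν ξ):
  C₃H₆: 337 − 1(275.3) = 61.67
  O₂: 2413 − 4.5(275.3) = 1174
  N₂: 9077 (inert)
  CO₂: 0 + 3(275.3) = 826
  H₂O: 0 + 3(275.3) = 826
Dry total = 11140 mol; y_N₂ (dry) = 9077 / 11140 = 0.8149.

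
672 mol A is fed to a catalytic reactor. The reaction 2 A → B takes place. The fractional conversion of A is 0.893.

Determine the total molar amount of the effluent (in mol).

A reacted = 0.893 × 672 = 600.1 mol; ν_A = −2, so ξ = 600.1/2 = 300 mol.
Outlet amounts (n = n₀ + ν ξ):
  A: 672 − 2(300) = 71.9
  B: 0 + 1(300) = 300
Total out = 71.9 + 300 = 372 mol.

372 mol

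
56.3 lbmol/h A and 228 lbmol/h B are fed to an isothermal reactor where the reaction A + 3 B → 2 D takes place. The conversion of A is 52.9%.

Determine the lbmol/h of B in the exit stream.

A reacted = 0.529 × 56.3 = 29.78 lbmol/h; ν_A = −1, so ξ = 29.78/1 = 29.78 lbmol/h.
Outlet amounts (n = n₀ + ν ξ):
  A: 56.3 − 1(29.78) = 26.52
  B: 228 − 3(29.78) = 138.7
  D: 0 + 2(29.78) = 59.57

139 lbmol/h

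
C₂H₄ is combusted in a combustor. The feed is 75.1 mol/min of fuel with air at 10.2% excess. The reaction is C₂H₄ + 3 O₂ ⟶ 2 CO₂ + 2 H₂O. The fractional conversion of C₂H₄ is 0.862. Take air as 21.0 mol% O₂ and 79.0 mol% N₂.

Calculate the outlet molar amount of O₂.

54.1 mol/min

Stoichiometric O₂ = 3 × 75.1 = 225.3 mol/min; O₂ fed = 225.3 × 1.102 = 248.3 mol/min.
N₂ fed = 248.3 × 79/21 = 934 mol/min.
Fuel reacted = 0.862 × 75.1 → ξ = 64.74 mol/min.
Outlet (n = n₀ + ν ξ):
  C₂H₄: 75.1 − 1(64.74) = 10.36
  O₂: 248.3 − 3(64.74) = 54.07
  N₂: 934 (inert)
  CO₂: 0 + 2(64.74) = 129.5
  H₂O: 0 + 2(64.74) = 129.5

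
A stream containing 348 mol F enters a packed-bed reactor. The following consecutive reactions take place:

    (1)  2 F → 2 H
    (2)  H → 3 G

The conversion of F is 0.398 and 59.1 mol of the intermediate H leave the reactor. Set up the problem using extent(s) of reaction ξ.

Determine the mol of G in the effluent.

Conversion of F: F consumed = 2ξ₁ = 0.398 × 348 → ξ₁ = 69.25 mol.
H balance: n_H = 0 + 2ξ₁ − 1ξ₂ = 59.1 → ξ₂ = (2·69.25 − 59.1)/1 = 79.4 mol.
Outlet amounts (n = n₀ + Σ ν·ξ):
  F: 348 − 2(69.25) = 209.5
  H: 0 + 2(69.25) − 1(79.4) = 59.1
  G: 0 + 3(79.4) = 238.2

238 mol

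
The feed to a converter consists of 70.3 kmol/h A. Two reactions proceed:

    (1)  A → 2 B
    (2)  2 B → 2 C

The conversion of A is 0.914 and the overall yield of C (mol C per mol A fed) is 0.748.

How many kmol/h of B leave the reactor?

Conversion of A: A consumed = 1ξ₁ = 0.914 × 70.3 → ξ₁ = 64.25 kmol/h.
Yield of C: 2ξ₂ / 70.3 = 0.748 → ξ₂ = 26.29 kmol/h.
Outlet amounts (n = n₀ + Σ ν·ξ):
  A: 70.3 − 1(64.25) = 6.046
  B: 0 + 2(64.25) − 2(26.29) = 75.92
  C: 0 + 2(26.29) = 52.58

75.9 kmol/h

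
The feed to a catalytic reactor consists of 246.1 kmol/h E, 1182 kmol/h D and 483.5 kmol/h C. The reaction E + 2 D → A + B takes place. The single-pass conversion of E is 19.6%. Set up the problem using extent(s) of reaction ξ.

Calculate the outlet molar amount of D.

1090 kmol/h

E reacted = 0.196 × 246.1 = 48.24 kmol/h; ν_E = −1, so ξ = 48.24/1 = 48.24 kmol/h.
Outlet amounts (n = n₀ + ν ξ):
  E: 246.1 − 1(48.24) = 197.9
  D: 1182 − 2(48.24) = 1086
  A: 0 + 1(48.24) = 48.24
  B: 0 + 1(48.24) = 48.24
  C: 483.5 (inert)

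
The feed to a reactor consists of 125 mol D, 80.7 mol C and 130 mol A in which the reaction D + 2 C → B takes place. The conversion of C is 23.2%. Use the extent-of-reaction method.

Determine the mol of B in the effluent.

C reacted = 0.232 × 80.7 = 18.72 mol; ν_C = −2, so ξ = 18.72/2 = 9.361 mol.
Outlet amounts (n = n₀ + ν ξ):
  D: 125 − 1(9.361) = 115.6
  C: 80.7 − 2(9.361) = 61.98
  B: 0 + 1(9.361) = 9.361
  A: 130 (inert)

9.36 mol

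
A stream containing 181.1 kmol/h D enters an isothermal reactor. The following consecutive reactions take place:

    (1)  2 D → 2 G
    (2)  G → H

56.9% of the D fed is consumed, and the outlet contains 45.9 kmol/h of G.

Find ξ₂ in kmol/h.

ξ₂ = 57.1 kmol/h

Conversion of D: D consumed = 2ξ₁ = 0.569 × 181.1 → ξ₁ = 51.52 kmol/h.
G balance: n_G = 0 + 2ξ₁ − 1ξ₂ = 45.9 → ξ₂ = (2·51.52 − 45.9)/1 = 57.15 kmol/h.
Outlet amounts (n = n₀ + Σ ν·ξ):
  D: 181.1 − 2(51.52) = 78.05
  G: 0 + 2(51.52) − 1(57.15) = 45.9
  H: 0 + 1(57.15) = 57.15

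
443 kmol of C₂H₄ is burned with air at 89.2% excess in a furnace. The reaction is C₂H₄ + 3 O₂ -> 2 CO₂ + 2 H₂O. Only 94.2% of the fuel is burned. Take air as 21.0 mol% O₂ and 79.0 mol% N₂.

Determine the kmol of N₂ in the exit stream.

Stoichiometric O₂ = 3 × 443 = 1329 kmol; O₂ fed = 1329 × 1.892 = 2514 kmol.
N₂ fed = 2514 × 79/21 = 9459 kmol.
Fuel reacted = 0.942 × 443 → ξ = 417.3 kmol.
Outlet (n = n₀ + ν ξ):
  C₂H₄: 443 − 1(417.3) = 25.69
  O₂: 2514 − 3(417.3) = 1263
  N₂: 9459 (inert)
  CO₂: 0 + 2(417.3) = 834.6
  H₂O: 0 + 2(417.3) = 834.6

9460 kmol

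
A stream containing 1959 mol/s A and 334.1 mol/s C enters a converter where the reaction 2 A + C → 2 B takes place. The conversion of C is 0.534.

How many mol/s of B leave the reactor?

C reacted = 0.534 × 334.1 = 178.4 mol/s; ν_C = −1, so ξ = 178.4/1 = 178.4 mol/s.
Outlet amounts (n = n₀ + ν ξ):
  A: 1959 − 2(178.4) = 1602
  C: 334.1 − 1(178.4) = 155.7
  B: 0 + 2(178.4) = 356.8

357 mol/s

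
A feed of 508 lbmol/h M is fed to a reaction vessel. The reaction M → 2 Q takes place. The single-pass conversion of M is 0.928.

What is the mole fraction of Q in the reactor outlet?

0.963

M reacted = 0.928 × 508 = 471.4 lbmol/h; ν_M = −1, so ξ = 471.4/1 = 471.4 lbmol/h.
Outlet amounts (n = n₀ + ν ξ):
  M: 508 − 1(471.4) = 36.58
  Q: 0 + 2(471.4) = 942.8
Total out = 979.4 lbmol/h; y_Q = 942.8 / 979.4 = 0.9627.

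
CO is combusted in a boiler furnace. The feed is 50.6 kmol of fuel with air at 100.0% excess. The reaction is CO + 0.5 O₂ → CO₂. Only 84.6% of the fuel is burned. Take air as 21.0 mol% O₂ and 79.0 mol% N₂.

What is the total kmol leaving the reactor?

270 kmol

Stoichiometric O₂ = 0.5 × 50.6 = 25.3 kmol; O₂ fed = 25.3 × 2.000 = 50.6 kmol.
N₂ fed = 50.6 × 79/21 = 190.4 kmol.
Fuel reacted = 0.846 × 50.6 → ξ = 42.81 kmol.
Outlet (n = n₀ + ν ξ):
  CO: 50.6 − 1(42.81) = 7.792
  O₂: 50.6 − 0.5(42.81) = 29.2
  N₂: 190.4 (inert)
  CO₂: 0 + 1(42.81) = 42.81
Total out = 7.792 + 29.2 + 190.4 + 42.81 = 270.1 kmol.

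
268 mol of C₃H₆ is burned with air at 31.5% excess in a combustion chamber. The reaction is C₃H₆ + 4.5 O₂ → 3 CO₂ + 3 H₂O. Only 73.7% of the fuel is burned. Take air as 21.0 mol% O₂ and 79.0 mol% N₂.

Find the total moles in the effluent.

7920 mol

Stoichiometric O₂ = 4.5 × 268 = 1206 mol; O₂ fed = 1206 × 1.315 = 1586 mol.
N₂ fed = 1586 × 79/21 = 5966 mol.
Fuel reacted = 0.737 × 268 → ξ = 197.5 mol.
Outlet (n = n₀ + ν ξ):
  C₃H₆: 268 − 1(197.5) = 70.48
  O₂: 1586 − 4.5(197.5) = 697.1
  N₂: 5966 (inert)
  CO₂: 0 + 3(197.5) = 592.5
  H₂O: 0 + 3(197.5) = 592.5
Total out = 70.48 + 697.1 + 5966 + 592.5 + 592.5 = 7919 mol.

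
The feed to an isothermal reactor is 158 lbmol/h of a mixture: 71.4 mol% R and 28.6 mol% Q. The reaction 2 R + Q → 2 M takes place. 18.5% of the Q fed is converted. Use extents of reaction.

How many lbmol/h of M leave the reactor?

16.7 lbmol/h

Q reacted = 0.185 × 45.19 = 8.36 lbmol/h; ν_Q = −1, so ξ = 8.36/1 = 8.36 lbmol/h.
Outlet amounts (n = n₀ + ν ξ):
  R: 112.8 − 2(8.36) = 96.09
  Q: 45.19 − 1(8.36) = 36.83
  M: 0 + 2(8.36) = 16.72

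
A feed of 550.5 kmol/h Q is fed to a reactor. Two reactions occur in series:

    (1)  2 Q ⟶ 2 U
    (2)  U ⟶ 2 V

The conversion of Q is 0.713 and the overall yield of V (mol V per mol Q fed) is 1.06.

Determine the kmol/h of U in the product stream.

101 kmol/h

Conversion of Q: Q consumed = 2ξ₁ = 0.713 × 550.5 → ξ₁ = 196.3 kmol/h.
Yield of V: 2ξ₂ / 550.5 = 1.06 → ξ₂ = 291.8 kmol/h.
Outlet amounts (n = n₀ + Σ ν·ξ):
  Q: 550.5 − 2(196.3) = 158
  U: 0 + 2(196.3) − 1(291.8) = 100.7
  V: 0 + 2(291.8) = 583.5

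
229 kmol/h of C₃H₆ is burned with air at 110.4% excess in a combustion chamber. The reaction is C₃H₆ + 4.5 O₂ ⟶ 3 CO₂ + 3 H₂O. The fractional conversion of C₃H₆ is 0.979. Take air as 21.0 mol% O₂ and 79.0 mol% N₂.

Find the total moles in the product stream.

10700 kmol/h

Stoichiometric O₂ = 4.5 × 229 = 1030 kmol/h; O₂ fed = 1030 × 2.104 = 2168 kmol/h.
N₂ fed = 2168 × 79/21 = 8156 kmol/h.
Fuel reacted = 0.979 × 229 → ξ = 224.2 kmol/h.
Outlet (n = n₀ + ν ξ):
  C₃H₆: 229 − 1(224.2) = 4.809
  O₂: 2168 − 4.5(224.2) = 1159
  N₂: 8156 (inert)
  CO₂: 0 + 3(224.2) = 672.6
  H₂O: 0 + 3(224.2) = 672.6
Total out = 4.809 + 1159 + 8156 + 672.6 + 672.6 = 10670 kmol/h.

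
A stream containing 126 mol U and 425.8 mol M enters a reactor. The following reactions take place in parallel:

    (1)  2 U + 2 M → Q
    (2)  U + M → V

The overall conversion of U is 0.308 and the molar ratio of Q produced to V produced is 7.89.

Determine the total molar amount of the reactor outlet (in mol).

495 mol

Conversion of U: U consumed = 0.308 × 126 = 38.81 mol = 2ξ₁ + 1ξ₂.
Selectivity: 1ξ₁ / (1ξ₂) = 7.89 → ξ₁ = 7.89 ξ₂.
Substitute: (2·7.89 + 1) ξ₂ = 38.81 → ξ₂ = 2.313 mol, ξ₁ = 18.25 mol.
Outlet amounts (n = n₀ + Σ ν·ξ):
  U: 126 − 2(18.25) − 1(2.313) = 87.19
  M: 425.8 − 2(18.25) − 1(2.313) = 387
  Q: 0 + 1(18.25) = 18.25
  V: 0 + 1(2.313) = 2.313
Total out = 87.19 + 387 + 18.25 + 2.313 = 494.7 mol.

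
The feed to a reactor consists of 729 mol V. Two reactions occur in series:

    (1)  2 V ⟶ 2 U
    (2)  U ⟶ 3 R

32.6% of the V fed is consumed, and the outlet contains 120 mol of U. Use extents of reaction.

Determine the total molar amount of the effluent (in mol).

Conversion of V: V consumed = 2ξ₁ = 0.326 × 729 → ξ₁ = 118.8 mol.
U balance: n_U = 0 + 2ξ₁ − 1ξ₂ = 120 → ξ₂ = (2·118.8 − 120)/1 = 117.7 mol.
Outlet amounts (n = n₀ + Σ ν·ξ):
  V: 729 − 2(118.8) = 491.3
  U: 0 + 2(118.8) − 1(117.7) = 120
  R: 0 + 3(117.7) = 353
Total out = 491.3 + 120 + 353 = 964.3 mol.

964 mol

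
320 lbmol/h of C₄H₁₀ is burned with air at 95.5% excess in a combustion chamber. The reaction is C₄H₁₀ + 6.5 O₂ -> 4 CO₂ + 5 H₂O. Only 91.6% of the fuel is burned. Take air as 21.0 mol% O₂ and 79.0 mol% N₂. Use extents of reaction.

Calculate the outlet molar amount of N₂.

15300 lbmol/h

Stoichiometric O₂ = 6.5 × 320 = 2080 lbmol/h; O₂ fed = 2080 × 1.955 = 4066 lbmol/h.
N₂ fed = 4066 × 79/21 = 15300 lbmol/h.
Fuel reacted = 0.916 × 320 → ξ = 293.1 lbmol/h.
Outlet (n = n₀ + ν ξ):
  C₄H₁₀: 320 − 1(293.1) = 26.88
  O₂: 4066 − 6.5(293.1) = 2161
  N₂: 15300 (inert)
  CO₂: 0 + 4(293.1) = 1172
  H₂O: 0 + 5(293.1) = 1466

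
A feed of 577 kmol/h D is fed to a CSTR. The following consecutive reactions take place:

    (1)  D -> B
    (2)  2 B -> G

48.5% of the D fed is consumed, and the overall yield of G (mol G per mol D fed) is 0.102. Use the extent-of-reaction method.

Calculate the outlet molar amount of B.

162 kmol/h

Conversion of D: D consumed = 1ξ₁ = 0.485 × 577 → ξ₁ = 279.8 kmol/h.
Yield of G: 1ξ₂ / 577 = 0.102 → ξ₂ = 58.85 kmol/h.
Outlet amounts (n = n₀ + Σ ν·ξ):
  D: 577 − 1(279.8) = 297.2
  B: 0 + 1(279.8) − 2(58.85) = 162.1
  G: 0 + 1(58.85) = 58.85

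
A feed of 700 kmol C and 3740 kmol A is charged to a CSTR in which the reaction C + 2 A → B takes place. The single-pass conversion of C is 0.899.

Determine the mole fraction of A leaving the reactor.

0.78

C reacted = 0.899 × 700 = 629.3 kmol; ν_C = −1, so ξ = 629.3/1 = 629.3 kmol.
Outlet amounts (n = n₀ + ν ξ):
  C: 700 − 1(629.3) = 70.7
  A: 3740 − 2(629.3) = 2481
  B: 0 + 1(629.3) = 629.3
Total out = 3181 kmol; y_A = 2481 / 3181 = 0.78.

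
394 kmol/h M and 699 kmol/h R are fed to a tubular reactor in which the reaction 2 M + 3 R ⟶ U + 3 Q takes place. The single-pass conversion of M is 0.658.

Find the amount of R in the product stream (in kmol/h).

310 kmol/h

M reacted = 0.658 × 394 = 259.3 kmol/h; ν_M = −2, so ξ = 259.3/2 = 129.6 kmol/h.
Outlet amounts (n = n₀ + ν ξ):
  M: 394 − 2(129.6) = 134.7
  R: 699 − 3(129.6) = 310.1
  U: 0 + 1(129.6) = 129.6
  Q: 0 + 3(129.6) = 388.9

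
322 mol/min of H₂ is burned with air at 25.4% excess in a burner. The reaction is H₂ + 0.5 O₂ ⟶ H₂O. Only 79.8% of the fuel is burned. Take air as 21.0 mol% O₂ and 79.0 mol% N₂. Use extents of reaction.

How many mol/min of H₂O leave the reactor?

257 mol/min

Stoichiometric O₂ = 0.5 × 322 = 161 mol/min; O₂ fed = 161 × 1.254 = 201.9 mol/min.
N₂ fed = 201.9 × 79/21 = 759.5 mol/min.
Fuel reacted = 0.798 × 322 → ξ = 257 mol/min.
Outlet (n = n₀ + ν ξ):
  H₂: 322 − 1(257) = 65.04
  O₂: 201.9 − 0.5(257) = 73.42
  N₂: 759.5 (inert)
  H₂O: 0 + 1(257) = 257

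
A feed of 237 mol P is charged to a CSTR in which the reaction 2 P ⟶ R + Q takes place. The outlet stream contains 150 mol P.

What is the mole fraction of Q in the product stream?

0.184

For P: n = n₀ − 2ξ → 150 = 237 − 2ξ, giving ξ = 43.5 mol.
Outlet amounts (n = n₀ + ν ξ):
  P: 237 − 2(43.5) = 150
  R: 0 + 1(43.5) = 43.5
  Q: 0 + 1(43.5) = 43.5
Total out = 237 mol; y_Q = 43.5 / 237 = 0.1835.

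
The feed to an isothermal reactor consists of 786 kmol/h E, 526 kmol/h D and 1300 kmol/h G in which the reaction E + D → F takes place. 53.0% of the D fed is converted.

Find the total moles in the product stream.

D reacted = 0.53 × 526 = 278.8 kmol/h; ν_D = −1, so ξ = 278.8/1 = 278.8 kmol/h.
Outlet amounts (n = n₀ + ν ξ):
  E: 786 − 1(278.8) = 507.2
  D: 526 − 1(278.8) = 247.2
  F: 0 + 1(278.8) = 278.8
  G: 1300 (inert)
Total out = 507.2 + 247.2 + 278.8 + 1300 = 2333 kmol/h.

2330 kmol/h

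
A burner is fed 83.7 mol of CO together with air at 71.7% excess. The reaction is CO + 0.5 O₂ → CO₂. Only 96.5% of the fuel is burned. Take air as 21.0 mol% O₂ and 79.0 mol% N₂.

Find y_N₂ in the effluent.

0.701

Stoichiometric O₂ = 0.5 × 83.7 = 41.85 mol; O₂ fed = 41.85 × 1.717 = 71.86 mol.
N₂ fed = 71.86 × 79/21 = 270.3 mol.
Fuel reacted = 0.965 × 83.7 → ξ = 80.77 mol.
Outlet (n = n₀ + ν ξ):
  CO: 83.7 − 1(80.77) = 2.93
  O₂: 71.86 − 0.5(80.77) = 31.47
  N₂: 270.3 (inert)
  CO₂: 0 + 1(80.77) = 80.77
Total out = 385.5 mol; y_N₂ = 270.3 / 385.5 = 0.7012.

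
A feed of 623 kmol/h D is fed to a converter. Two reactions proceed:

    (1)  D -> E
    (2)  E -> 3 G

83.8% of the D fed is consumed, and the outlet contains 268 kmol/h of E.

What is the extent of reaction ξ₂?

Conversion of D: D consumed = 1ξ₁ = 0.838 × 623 → ξ₁ = 522.1 kmol/h.
E balance: n_E = 0 + 1ξ₁ − 1ξ₂ = 268 → ξ₂ = (1·522.1 − 268)/1 = 254.1 kmol/h.
Outlet amounts (n = n₀ + Σ ν·ξ):
  D: 623 − 1(522.1) = 100.9
  E: 0 + 1(522.1) − 1(254.1) = 268
  G: 0 + 3(254.1) = 762.2

ξ₂ = 254 kmol/h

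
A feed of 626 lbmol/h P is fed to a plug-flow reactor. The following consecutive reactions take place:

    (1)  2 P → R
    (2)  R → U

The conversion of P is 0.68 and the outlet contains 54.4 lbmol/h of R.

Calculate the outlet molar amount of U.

158 lbmol/h

Conversion of P: P consumed = 2ξ₁ = 0.68 × 626 → ξ₁ = 212.8 lbmol/h.
R balance: n_R = 0 + 1ξ₁ − 1ξ₂ = 54.4 → ξ₂ = (1·212.8 − 54.4)/1 = 158.4 lbmol/h.
Outlet amounts (n = n₀ + Σ ν·ξ):
  P: 626 − 2(212.8) = 200.3
  R: 0 + 1(212.8) − 1(158.4) = 54.4
  U: 0 + 1(158.4) = 158.4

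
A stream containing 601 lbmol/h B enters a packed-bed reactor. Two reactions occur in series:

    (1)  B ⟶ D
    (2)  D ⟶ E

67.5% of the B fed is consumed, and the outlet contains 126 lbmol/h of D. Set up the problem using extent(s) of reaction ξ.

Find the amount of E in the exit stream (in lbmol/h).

Conversion of B: B consumed = 1ξ₁ = 0.675 × 601 → ξ₁ = 405.7 lbmol/h.
D balance: n_D = 0 + 1ξ₁ − 1ξ₂ = 126 → ξ₂ = (1·405.7 − 126)/1 = 279.7 lbmol/h.
Outlet amounts (n = n₀ + Σ ν·ξ):
  B: 601 − 1(405.7) = 195.3
  D: 0 + 1(405.7) − 1(279.7) = 126
  E: 0 + 1(279.7) = 279.7

280 lbmol/h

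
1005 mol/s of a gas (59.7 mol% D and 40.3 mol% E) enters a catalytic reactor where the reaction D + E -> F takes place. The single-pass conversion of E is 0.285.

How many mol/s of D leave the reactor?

E reacted = 0.285 × 405 = 115.4 mol/s; ν_E = −1, so ξ = 115.4/1 = 115.4 mol/s.
Outlet amounts (n = n₀ + ν ξ):
  D: 600 − 1(115.4) = 484.6
  E: 405 − 1(115.4) = 289.6
  F: 0 + 1(115.4) = 115.4

485 mol/s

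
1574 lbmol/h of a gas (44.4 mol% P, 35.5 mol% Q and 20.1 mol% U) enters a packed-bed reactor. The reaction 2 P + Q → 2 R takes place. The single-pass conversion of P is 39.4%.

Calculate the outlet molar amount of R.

275 lbmol/h

P reacted = 0.394 × 698.9 = 275.3 lbmol/h; ν_P = −2, so ξ = 275.3/2 = 137.7 lbmol/h.
Outlet amounts (n = n₀ + ν ξ):
  P: 698.9 − 2(137.7) = 423.5
  Q: 558.8 − 1(137.7) = 421.1
  R: 0 + 2(137.7) = 275.3
  U: 316.4 (inert)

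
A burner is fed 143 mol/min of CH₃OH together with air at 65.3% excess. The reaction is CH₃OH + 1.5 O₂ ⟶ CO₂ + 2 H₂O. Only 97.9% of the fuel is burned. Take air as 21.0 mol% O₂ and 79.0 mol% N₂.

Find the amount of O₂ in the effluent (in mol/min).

145 mol/min

Stoichiometric O₂ = 1.5 × 143 = 214.5 mol/min; O₂ fed = 214.5 × 1.653 = 354.6 mol/min.
N₂ fed = 354.6 × 79/21 = 1334 mol/min.
Fuel reacted = 0.979 × 143 → ξ = 140 mol/min.
Outlet (n = n₀ + ν ξ):
  CH₃OH: 143 − 1(140) = 3.003
  O₂: 354.6 − 1.5(140) = 144.6
  N₂: 1334 (inert)
  CO₂: 0 + 1(140) = 140
  H₂O: 0 + 2(140) = 280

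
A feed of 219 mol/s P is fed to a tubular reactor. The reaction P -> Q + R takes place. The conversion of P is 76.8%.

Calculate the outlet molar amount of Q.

168 mol/s

P reacted = 0.768 × 219 = 168.2 mol/s; ν_P = −1, so ξ = 168.2/1 = 168.2 mol/s.
Outlet amounts (n = n₀ + ν ξ):
  P: 219 − 1(168.2) = 50.81
  Q: 0 + 1(168.2) = 168.2
  R: 0 + 1(168.2) = 168.2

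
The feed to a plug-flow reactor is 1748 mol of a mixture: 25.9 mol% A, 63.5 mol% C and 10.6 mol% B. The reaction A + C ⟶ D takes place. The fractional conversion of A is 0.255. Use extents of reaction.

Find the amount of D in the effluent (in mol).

A reacted = 0.255 × 452.7 = 115.4 mol; ν_A = −1, so ξ = 115.4/1 = 115.4 mol.
Outlet amounts (n = n₀ + ν ξ):
  A: 452.7 − 1(115.4) = 337.3
  C: 1110 − 1(115.4) = 994.5
  D: 0 + 1(115.4) = 115.4
  B: 185.3 (inert)

115 mol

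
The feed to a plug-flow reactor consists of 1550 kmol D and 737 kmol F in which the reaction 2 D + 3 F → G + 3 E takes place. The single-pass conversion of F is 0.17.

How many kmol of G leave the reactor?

F reacted = 0.17 × 737 = 125.3 kmol; ν_F = −3, so ξ = 125.3/3 = 41.76 kmol.
Outlet amounts (n = n₀ + ν ξ):
  D: 1550 − 2(41.76) = 1466
  F: 737 − 3(41.76) = 611.7
  G: 0 + 1(41.76) = 41.76
  E: 0 + 3(41.76) = 125.3

41.8 kmol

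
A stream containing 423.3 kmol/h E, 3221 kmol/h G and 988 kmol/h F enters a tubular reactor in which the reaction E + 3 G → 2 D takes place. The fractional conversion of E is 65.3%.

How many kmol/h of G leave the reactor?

E reacted = 0.653 × 423.3 = 276.4 kmol/h; ν_E = −1, so ξ = 276.4/1 = 276.4 kmol/h.
Outlet amounts (n = n₀ + ν ξ):
  E: 423.3 − 1(276.4) = 146.9
  G: 3221 − 3(276.4) = 2392
  D: 0 + 2(276.4) = 552.8
  F: 988 (inert)

2390 kmol/h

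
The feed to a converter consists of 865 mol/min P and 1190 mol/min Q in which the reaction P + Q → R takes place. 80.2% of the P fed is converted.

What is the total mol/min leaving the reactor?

P reacted = 0.802 × 865 = 693.7 mol/min; ν_P = −1, so ξ = 693.7/1 = 693.7 mol/min.
Outlet amounts (n = n₀ + ν ξ):
  P: 865 − 1(693.7) = 171.3
  Q: 1190 − 1(693.7) = 496.3
  R: 0 + 1(693.7) = 693.7
Total out = 171.3 + 496.3 + 693.7 = 1361 mol/min.

1360 mol/min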